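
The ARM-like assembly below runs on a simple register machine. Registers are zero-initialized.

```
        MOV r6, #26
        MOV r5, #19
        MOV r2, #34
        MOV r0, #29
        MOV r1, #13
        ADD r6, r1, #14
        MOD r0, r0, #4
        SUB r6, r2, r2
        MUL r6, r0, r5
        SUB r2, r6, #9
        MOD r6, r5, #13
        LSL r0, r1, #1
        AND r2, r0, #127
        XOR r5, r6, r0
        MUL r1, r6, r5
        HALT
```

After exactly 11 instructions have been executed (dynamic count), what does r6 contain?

6

after MOV r6, #26: r6=26
after MOV r5, #19: r5=19
after MOV r2, #34: r2=34
after MOV r0, #29: r0=29
after MOV r1, #13: r1=13
after ADD r6, r1, #14: r6=13+14=27
after MOD r0, r0, #4: r0=29%4=1
after SUB r6, r2, r2: r6=34-34=0
after MUL r6, r0, r5: r6=1*19=19
after SUB r2, r6, #9: r2=19-9=10
after MOD r6, r5, #13: r6=19%13=6
After step 11: r6 = 6.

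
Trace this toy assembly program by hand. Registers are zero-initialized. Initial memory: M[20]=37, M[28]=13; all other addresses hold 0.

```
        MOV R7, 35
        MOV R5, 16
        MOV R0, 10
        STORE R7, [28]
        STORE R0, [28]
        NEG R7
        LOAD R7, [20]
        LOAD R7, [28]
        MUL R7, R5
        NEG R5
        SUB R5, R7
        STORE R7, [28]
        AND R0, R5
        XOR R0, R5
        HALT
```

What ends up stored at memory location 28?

160

MOV R7, 35 → R7=35
MOV R5, 16 → R5=16
MOV R0, 10 → R0=10
STORE R7, [28] → M[28]=35
STORE R0, [28] → M[28]=10
NEG R7 → R7=-(35)=-35
LOAD R7, [20] → R7=M[20]=37
LOAD R7, [28] → R7=M[28]=10
MUL R7, R5 → R7=10*16=160
NEG R5 → R5=-(16)=-16
SUB R5, R7 → R5=(-16)-160=-176
STORE R7, [28] → M[28]=160
AND R0, R5 → R0=10&(-176)=0
XOR R0, R5 → R0=0^(-176)=-176
halt.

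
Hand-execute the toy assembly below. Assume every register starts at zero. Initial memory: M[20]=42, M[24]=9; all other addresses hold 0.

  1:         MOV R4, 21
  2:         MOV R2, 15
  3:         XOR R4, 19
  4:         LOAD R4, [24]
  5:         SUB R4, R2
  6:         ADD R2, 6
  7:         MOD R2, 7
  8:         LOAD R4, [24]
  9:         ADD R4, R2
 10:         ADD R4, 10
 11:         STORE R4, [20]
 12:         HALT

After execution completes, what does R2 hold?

0

after MOV R4, 21: R4=21
after MOV R2, 15: R2=15
after XOR R4, 19: R4=21^19=6
after LOAD R4, [24]: R4=M[24]=9
after SUB R4, R2: R4=9-15=-6
after ADD R2, 6: R2=15+6=21
after MOD R2, 7: R2=21%7=0
after LOAD R4, [24]: R4=M[24]=9
after ADD R4, R2: R4=9+0=9
after ADD R4, 10: R4=9+10=19
STORE R4, [20] → M[20]=19
halt.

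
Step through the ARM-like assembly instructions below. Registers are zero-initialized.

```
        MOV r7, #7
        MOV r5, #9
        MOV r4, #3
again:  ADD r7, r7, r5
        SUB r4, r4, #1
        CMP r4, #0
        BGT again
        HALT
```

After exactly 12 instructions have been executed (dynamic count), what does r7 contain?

34

r7=7
r5=9
r4=3
r7=7+9=16
r4=3-1=2
CMP r4, #0  (cmp 2,0)
BGT again: taken
r7=16+9=25
r4=2-1=1
CMP r4, #0  (cmp 1,0)
BGT again: taken
r7=25+9=34
After step 12: r7 = 34.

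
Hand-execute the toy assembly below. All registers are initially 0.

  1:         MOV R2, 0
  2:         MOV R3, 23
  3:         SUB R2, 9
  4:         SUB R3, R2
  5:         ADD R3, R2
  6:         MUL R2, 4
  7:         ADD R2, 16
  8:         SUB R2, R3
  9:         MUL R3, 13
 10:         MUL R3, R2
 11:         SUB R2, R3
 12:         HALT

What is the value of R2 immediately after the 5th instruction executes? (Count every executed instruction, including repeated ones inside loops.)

-9

R2=0
R3=23
R2=0-9=-9
R3=23-(-9)=32
R3=32+(-9)=23
After step 5: R2 = -9.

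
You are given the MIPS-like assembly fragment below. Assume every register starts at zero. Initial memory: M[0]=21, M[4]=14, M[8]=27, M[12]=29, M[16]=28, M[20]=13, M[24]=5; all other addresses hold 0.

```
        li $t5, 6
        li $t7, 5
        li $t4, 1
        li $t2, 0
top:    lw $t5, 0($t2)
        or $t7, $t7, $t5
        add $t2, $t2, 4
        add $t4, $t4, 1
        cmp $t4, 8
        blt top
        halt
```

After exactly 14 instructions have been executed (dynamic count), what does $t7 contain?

31

$t5=6
$t7=5
$t4=1
$t2=0
$t5=M[0]=21
$t7=5|21=21
$t2=0+4=4
$t4=1+1=2
cmp $t4, 8  (cmp 2,8)
blt top: taken
$t5=M[4]=14
$t7=21|14=31
$t2=4+4=8
$t4=2+1=3
After step 14: $t7 = 31.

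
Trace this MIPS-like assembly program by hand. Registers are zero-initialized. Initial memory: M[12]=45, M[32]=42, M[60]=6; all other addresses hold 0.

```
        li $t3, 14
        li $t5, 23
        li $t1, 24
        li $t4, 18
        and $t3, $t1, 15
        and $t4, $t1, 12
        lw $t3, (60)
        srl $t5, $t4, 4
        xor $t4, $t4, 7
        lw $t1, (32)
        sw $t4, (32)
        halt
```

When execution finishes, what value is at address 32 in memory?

li $t3, 14 → $t3=14
li $t5, 23 → $t5=23
li $t1, 24 → $t1=24
li $t4, 18 → $t4=18
and $t3, $t1, 15 → $t3=24&15=8
and $t4, $t1, 12 → $t4=24&12=8
lw $t3, (60) → $t3=M[60]=6
srl $t5, $t4, 4 → $t5=8>>4=0
xor $t4, $t4, 7 → $t4=8^7=15
lw $t1, (32) → $t1=M[32]=42
sw $t4, (32) → M[32]=15
halt.

15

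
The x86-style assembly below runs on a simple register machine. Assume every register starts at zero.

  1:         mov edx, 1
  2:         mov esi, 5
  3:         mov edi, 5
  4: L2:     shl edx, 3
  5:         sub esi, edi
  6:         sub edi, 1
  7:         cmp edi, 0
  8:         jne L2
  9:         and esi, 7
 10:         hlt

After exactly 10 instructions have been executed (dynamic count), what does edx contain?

after mov edx, 1: edx=1
after mov esi, 5: esi=5
after mov edi, 5: edi=5
after shl edx, 3: edx=1<<3=8
after sub esi, edi: esi=5-5=0
after sub edi, 1: edi=5-1=4
cmp edi, 0  (cmp 4,0)
jne L2: taken
after shl edx, 3: edx=8<<3=64
after sub esi, edi: esi=0-4=-4
After step 10: edx = 64.

64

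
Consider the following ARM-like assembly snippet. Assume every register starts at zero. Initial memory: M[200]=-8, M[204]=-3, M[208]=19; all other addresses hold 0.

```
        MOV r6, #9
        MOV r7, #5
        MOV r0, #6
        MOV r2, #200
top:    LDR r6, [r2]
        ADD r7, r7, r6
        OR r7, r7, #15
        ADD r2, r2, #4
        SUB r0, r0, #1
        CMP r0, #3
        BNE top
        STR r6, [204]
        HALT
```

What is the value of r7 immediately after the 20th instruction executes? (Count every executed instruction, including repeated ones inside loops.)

after MOV r6, #9: r6=9
after MOV r7, #5: r7=5
after MOV r0, #6: r0=6
after MOV r2, #200: r2=200
after LDR r6, [r2]: r6=M[200]=-8
after ADD r7, r7, r6: r7=5+(-8)=-3
after OR r7, r7, #15: r7=(-3)|15=-1
after ADD r2, r2, #4: r2=200+4=204
after SUB r0, r0, #1: r0=6-1=5
CMP r0, #3  (cmp 5,3)
BNE top: taken
after LDR r6, [r2]: r6=M[204]=-3
after ADD r7, r7, r6: r7=(-1)+(-3)=-4
after OR r7, r7, #15: r7=(-4)|15=-1
after ADD r2, r2, #4: r2=204+4=208
after SUB r0, r0, #1: r0=5-1=4
CMP r0, #3  (cmp 4,3)
BNE top: taken
after LDR r6, [r2]: r6=M[208]=19
after ADD r7, r7, r6: r7=(-1)+19=18
After step 20: r7 = 18.

18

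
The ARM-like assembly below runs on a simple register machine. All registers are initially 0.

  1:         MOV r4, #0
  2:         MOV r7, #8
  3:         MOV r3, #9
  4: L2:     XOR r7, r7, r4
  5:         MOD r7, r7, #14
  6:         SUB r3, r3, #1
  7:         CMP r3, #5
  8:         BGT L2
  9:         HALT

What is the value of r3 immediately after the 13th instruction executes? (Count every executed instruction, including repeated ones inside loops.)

7

MOV r4, #0 → r4=0
MOV r7, #8 → r7=8
MOV r3, #9 → r3=9
XOR r7, r7, r4 → r7=8^0=8
MOD r7, r7, #14 → r7=8%14=8
SUB r3, r3, #1 → r3=9-1=8
CMP r3, #5  (cmp 8,5)
BGT L2: taken
XOR r7, r7, r4 → r7=8^0=8
MOD r7, r7, #14 → r7=8%14=8
SUB r3, r3, #1 → r3=8-1=7
CMP r3, #5  (cmp 7,5)
BGT L2: taken
After step 13: r3 = 7.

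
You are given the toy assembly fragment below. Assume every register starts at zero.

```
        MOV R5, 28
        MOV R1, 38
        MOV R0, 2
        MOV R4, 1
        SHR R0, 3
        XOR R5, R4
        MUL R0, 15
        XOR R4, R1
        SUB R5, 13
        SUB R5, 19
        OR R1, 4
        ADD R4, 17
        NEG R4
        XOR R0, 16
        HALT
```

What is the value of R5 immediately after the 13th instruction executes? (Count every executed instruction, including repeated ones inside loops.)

R5=28
R1=38
R0=2
R4=1
R0=2>>3=0
R5=28^1=29
R0=0*15=0
R4=1^38=39
R5=29-13=16
R5=16-19=-3
R1=38|4=38
R4=39+17=56
R4=-(56)=-56
After step 13: R5 = -3.

-3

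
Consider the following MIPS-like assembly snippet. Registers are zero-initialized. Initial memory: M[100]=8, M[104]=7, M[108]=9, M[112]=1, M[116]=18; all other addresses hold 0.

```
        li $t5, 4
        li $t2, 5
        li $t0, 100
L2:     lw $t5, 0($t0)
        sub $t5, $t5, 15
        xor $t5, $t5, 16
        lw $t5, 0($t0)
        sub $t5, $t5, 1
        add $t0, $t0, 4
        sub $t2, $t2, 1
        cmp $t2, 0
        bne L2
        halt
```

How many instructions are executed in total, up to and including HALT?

after li $t5, 4: $t5=4
after li $t2, 5: $t2=5
after li $t0, 100: $t0=100
after lw $t5, 0($t0): $t5=M[100]=8
after sub $t5, $t5, 15: $t5=8-15=-7
after xor $t5, $t5, 16: $t5=(-7)^16=-23
after lw $t5, 0($t0): $t5=M[100]=8
after sub $t5, $t5, 1: $t5=8-1=7
after add $t0, $t0, 4: $t0=100+4=104
after sub $t2, $t2, 1: $t2=5-1=4
cmp $t2, 0  (cmp 4,0)
bne L2: taken
after lw $t5, 0($t0): $t5=M[104]=7
after sub $t5, $t5, 15: $t5=7-15=-8
after xor $t5, $t5, 16: $t5=(-8)^16=-24
after lw $t5, 0($t0): $t5=M[104]=7
after sub $t5, $t5, 1: $t5=7-1=6
after add $t0, $t0, 4: $t0=104+4=108
after sub $t2, $t2, 1: $t2=4-1=3
cmp $t2, 0  (cmp 3,0)
bne L2: taken
after lw $t5, 0($t0): $t5=M[108]=9
after sub $t5, $t5, 15: $t5=9-15=-6
after xor $t5, $t5, 16: $t5=(-6)^16=-22
after lw $t5, 0($t0): $t5=M[108]=9
after sub $t5, $t5, 1: $t5=9-1=8
after add $t0, $t0, 4: $t0=108+4=112
after sub $t2, $t2, 1: $t2=3-1=2
cmp $t2, 0  (cmp 2,0)
bne L2: taken
after lw $t5, 0($t0): $t5=M[112]=1
after sub $t5, $t5, 15: $t5=1-15=-14
after xor $t5, $t5, 16: $t5=(-14)^16=-30
after lw $t5, 0($t0): $t5=M[112]=1
after sub $t5, $t5, 1: $t5=1-1=0
after add $t0, $t0, 4: $t0=112+4=116
after sub $t2, $t2, 1: $t2=2-1=1
cmp $t2, 0  (cmp 1,0)
bne L2: taken
after lw $t5, 0($t0): $t5=M[116]=18
after sub $t5, $t5, 15: $t5=18-15=3
after xor $t5, $t5, 16: $t5=3^16=19
after lw $t5, 0($t0): $t5=M[116]=18
after sub $t5, $t5, 1: $t5=18-1=17
after add $t0, $t0, 4: $t0=116+4=120
after sub $t2, $t2, 1: $t2=1-1=0
cmp $t2, 0  (cmp 0,0)
bne L2: not taken
halt.
Total executed instructions: 49.

49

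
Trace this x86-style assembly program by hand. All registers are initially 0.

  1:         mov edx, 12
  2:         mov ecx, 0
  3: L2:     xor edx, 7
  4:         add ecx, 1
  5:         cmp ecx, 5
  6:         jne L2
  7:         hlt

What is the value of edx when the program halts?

11

after mov edx, 12: edx=12
after mov ecx, 0: ecx=0
after xor edx, 7: edx=12^7=11
after add ecx, 1: ecx=0+1=1
cmp ecx, 5  (cmp 1,5)
jne L2: taken
after xor edx, 7: edx=11^7=12
after add ecx, 1: ecx=1+1=2
cmp ecx, 5  (cmp 2,5)
jne L2: taken
after xor edx, 7: edx=12^7=11
after add ecx, 1: ecx=2+1=3
cmp ecx, 5  (cmp 3,5)
jne L2: taken
after xor edx, 7: edx=11^7=12
after add ecx, 1: ecx=3+1=4
cmp ecx, 5  (cmp 4,5)
jne L2: taken
after xor edx, 7: edx=12^7=11
after add ecx, 1: ecx=4+1=5
cmp ecx, 5  (cmp 5,5)
jne L2: not taken
halt.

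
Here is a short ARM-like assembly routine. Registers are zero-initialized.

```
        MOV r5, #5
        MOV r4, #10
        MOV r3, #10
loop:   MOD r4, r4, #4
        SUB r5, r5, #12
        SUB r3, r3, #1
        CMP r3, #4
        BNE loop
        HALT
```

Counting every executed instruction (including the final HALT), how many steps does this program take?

MOV r5, #5 → r5=5
MOV r4, #10 → r4=10
MOV r3, #10 → r3=10
MOD r4, r4, #4 → r4=10%4=2
SUB r5, r5, #12 → r5=5-12=-7
SUB r3, r3, #1 → r3=10-1=9
CMP r3, #4  (cmp 9,4)
BNE loop: taken
MOD r4, r4, #4 → r4=2%4=2
SUB r5, r5, #12 → r5=(-7)-12=-19
SUB r3, r3, #1 → r3=9-1=8
CMP r3, #4  (cmp 8,4)
BNE loop: taken
MOD r4, r4, #4 → r4=2%4=2
SUB r5, r5, #12 → r5=(-19)-12=-31
SUB r3, r3, #1 → r3=8-1=7
CMP r3, #4  (cmp 7,4)
BNE loop: taken
MOD r4, r4, #4 → r4=2%4=2
SUB r5, r5, #12 → r5=(-31)-12=-43
SUB r3, r3, #1 → r3=7-1=6
CMP r3, #4  (cmp 6,4)
BNE loop: taken
MOD r4, r4, #4 → r4=2%4=2
SUB r5, r5, #12 → r5=(-43)-12=-55
SUB r3, r3, #1 → r3=6-1=5
CMP r3, #4  (cmp 5,4)
BNE loop: taken
MOD r4, r4, #4 → r4=2%4=2
SUB r5, r5, #12 → r5=(-55)-12=-67
SUB r3, r3, #1 → r3=5-1=4
CMP r3, #4  (cmp 4,4)
BNE loop: not taken
halt.
Total executed instructions: 34.

34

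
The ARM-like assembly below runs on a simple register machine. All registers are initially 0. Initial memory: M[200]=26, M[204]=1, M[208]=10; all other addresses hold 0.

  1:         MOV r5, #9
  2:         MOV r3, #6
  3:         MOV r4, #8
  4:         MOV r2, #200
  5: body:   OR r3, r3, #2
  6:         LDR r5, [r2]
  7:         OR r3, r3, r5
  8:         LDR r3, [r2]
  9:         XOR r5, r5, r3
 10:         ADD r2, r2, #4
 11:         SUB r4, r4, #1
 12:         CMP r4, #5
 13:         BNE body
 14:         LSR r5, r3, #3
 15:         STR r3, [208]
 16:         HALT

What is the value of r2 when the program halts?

MOV r5, #9 → r5=9
MOV r3, #6 → r3=6
MOV r4, #8 → r4=8
MOV r2, #200 → r2=200
OR r3, r3, #2 → r3=6|2=6
LDR r5, [r2] → r5=M[200]=26
OR r3, r3, r5 → r3=6|26=30
LDR r3, [r2] → r3=M[200]=26
XOR r5, r5, r3 → r5=26^26=0
ADD r2, r2, #4 → r2=200+4=204
SUB r4, r4, #1 → r4=8-1=7
CMP r4, #5  (cmp 7,5)
BNE body: taken
OR r3, r3, #2 → r3=26|2=26
LDR r5, [r2] → r5=M[204]=1
OR r3, r3, r5 → r3=26|1=27
LDR r3, [r2] → r3=M[204]=1
XOR r5, r5, r3 → r5=1^1=0
ADD r2, r2, #4 → r2=204+4=208
SUB r4, r4, #1 → r4=7-1=6
CMP r4, #5  (cmp 6,5)
BNE body: taken
OR r3, r3, #2 → r3=1|2=3
LDR r5, [r2] → r5=M[208]=10
OR r3, r3, r5 → r3=3|10=11
LDR r3, [r2] → r3=M[208]=10
XOR r5, r5, r3 → r5=10^10=0
ADD r2, r2, #4 → r2=208+4=212
SUB r4, r4, #1 → r4=6-1=5
CMP r4, #5  (cmp 5,5)
BNE body: not taken
LSR r5, r3, #3 → r5=10>>3=1
STR r3, [208] → M[208]=10
halt.

212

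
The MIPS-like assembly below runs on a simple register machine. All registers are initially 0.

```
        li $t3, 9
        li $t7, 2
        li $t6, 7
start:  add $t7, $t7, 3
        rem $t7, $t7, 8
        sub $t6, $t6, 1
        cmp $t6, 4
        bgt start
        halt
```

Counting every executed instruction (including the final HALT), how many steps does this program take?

19

after li $t3, 9: $t3=9
after li $t7, 2: $t7=2
after li $t6, 7: $t6=7
after add $t7, $t7, 3: $t7=2+3=5
after rem $t7, $t7, 8: $t7=5%8=5
after sub $t6, $t6, 1: $t6=7-1=6
cmp $t6, 4  (cmp 6,4)
bgt start: taken
after add $t7, $t7, 3: $t7=5+3=8
after rem $t7, $t7, 8: $t7=8%8=0
after sub $t6, $t6, 1: $t6=6-1=5
cmp $t6, 4  (cmp 5,4)
bgt start: taken
after add $t7, $t7, 3: $t7=0+3=3
after rem $t7, $t7, 8: $t7=3%8=3
after sub $t6, $t6, 1: $t6=5-1=4
cmp $t6, 4  (cmp 4,4)
bgt start: not taken
halt.
Total executed instructions: 19.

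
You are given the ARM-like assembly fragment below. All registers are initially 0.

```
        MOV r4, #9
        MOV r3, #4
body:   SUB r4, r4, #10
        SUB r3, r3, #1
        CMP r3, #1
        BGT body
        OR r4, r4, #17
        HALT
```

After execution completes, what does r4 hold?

after MOV r4, #9: r4=9
after MOV r3, #4: r3=4
after SUB r4, r4, #10: r4=9-10=-1
after SUB r3, r3, #1: r3=4-1=3
CMP r3, #1  (cmp 3,1)
BGT body: taken
after SUB r4, r4, #10: r4=(-1)-10=-11
after SUB r3, r3, #1: r3=3-1=2
CMP r3, #1  (cmp 2,1)
BGT body: taken
after SUB r4, r4, #10: r4=(-11)-10=-21
after SUB r3, r3, #1: r3=2-1=1
CMP r3, #1  (cmp 1,1)
BGT body: not taken
after OR r4, r4, #17: r4=(-21)|17=-5
halt.

-5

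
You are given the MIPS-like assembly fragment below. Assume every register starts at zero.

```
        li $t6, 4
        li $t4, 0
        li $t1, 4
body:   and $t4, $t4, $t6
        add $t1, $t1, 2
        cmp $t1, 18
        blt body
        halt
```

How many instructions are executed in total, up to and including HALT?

32

$t6=4
$t4=0
$t1=4
$t4=0&4=0
$t1=4+2=6
cmp $t1, 18  (cmp 6,18)
blt body: taken
$t4=0&4=0
$t1=6+2=8
cmp $t1, 18  (cmp 8,18)
blt body: taken
$t4=0&4=0
$t1=8+2=10
cmp $t1, 18  (cmp 10,18)
blt body: taken
$t4=0&4=0
$t1=10+2=12
cmp $t1, 18  (cmp 12,18)
blt body: taken
$t4=0&4=0
$t1=12+2=14
cmp $t1, 18  (cmp 14,18)
blt body: taken
$t4=0&4=0
$t1=14+2=16
cmp $t1, 18  (cmp 16,18)
blt body: taken
$t4=0&4=0
$t1=16+2=18
cmp $t1, 18  (cmp 18,18)
blt body: not taken
halt.
Total executed instructions: 32.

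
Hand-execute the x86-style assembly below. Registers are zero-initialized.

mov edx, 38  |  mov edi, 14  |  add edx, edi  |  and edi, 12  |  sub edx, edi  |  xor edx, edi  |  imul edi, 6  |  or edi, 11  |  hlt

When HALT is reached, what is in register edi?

edx=38
edi=14
edx=38+14=52
edi=14&12=12
edx=52-12=40
edx=40^12=36
edi=12*6=72
edi=72|11=75
halt.

75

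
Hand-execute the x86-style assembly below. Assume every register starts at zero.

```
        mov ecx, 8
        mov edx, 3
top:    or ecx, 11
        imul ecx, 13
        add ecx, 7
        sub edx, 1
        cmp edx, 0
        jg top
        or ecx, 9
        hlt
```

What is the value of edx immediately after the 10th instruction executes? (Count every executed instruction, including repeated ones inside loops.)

2

after mov ecx, 8: ecx=8
after mov edx, 3: edx=3
after or ecx, 11: ecx=8|11=11
after imul ecx, 13: ecx=11*13=143
after add ecx, 7: ecx=143+7=150
after sub edx, 1: edx=3-1=2
cmp edx, 0  (cmp 2,0)
jg top: taken
after or ecx, 11: ecx=150|11=159
after imul ecx, 13: ecx=159*13=2067
After step 10: edx = 2.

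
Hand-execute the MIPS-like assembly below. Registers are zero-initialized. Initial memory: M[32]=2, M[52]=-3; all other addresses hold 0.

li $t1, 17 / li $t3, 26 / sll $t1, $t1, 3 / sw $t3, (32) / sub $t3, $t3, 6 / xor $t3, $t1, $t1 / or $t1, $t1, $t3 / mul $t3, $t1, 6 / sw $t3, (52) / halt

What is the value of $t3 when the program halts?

li $t1, 17 → $t1=17
li $t3, 26 → $t3=26
sll $t1, $t1, 3 → $t1=17<<3=136
sw $t3, (32) → M[32]=26
sub $t3, $t3, 6 → $t3=26-6=20
xor $t3, $t1, $t1 → $t3=136^136=0
or $t1, $t1, $t3 → $t1=136|0=136
mul $t3, $t1, 6 → $t3=136*6=816
sw $t3, (52) → M[52]=816
halt.

816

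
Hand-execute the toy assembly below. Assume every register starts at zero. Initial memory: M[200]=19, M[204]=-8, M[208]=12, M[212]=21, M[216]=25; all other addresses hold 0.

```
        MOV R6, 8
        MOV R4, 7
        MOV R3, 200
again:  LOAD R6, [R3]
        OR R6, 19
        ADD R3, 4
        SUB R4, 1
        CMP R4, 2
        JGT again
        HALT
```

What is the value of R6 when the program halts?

R6=8
R4=7
R3=200
R6=M[200]=19
R6=19|19=19
R3=200+4=204
R4=7-1=6
CMP R4, 2  (cmp 6,2)
JGT again: taken
R6=M[204]=-8
R6=(-8)|19=-5
R3=204+4=208
R4=6-1=5
CMP R4, 2  (cmp 5,2)
JGT again: taken
R6=M[208]=12
R6=12|19=31
R3=208+4=212
R4=5-1=4
CMP R4, 2  (cmp 4,2)
JGT again: taken
R6=M[212]=21
R6=21|19=23
R3=212+4=216
R4=4-1=3
CMP R4, 2  (cmp 3,2)
JGT again: taken
R6=M[216]=25
R6=25|19=27
R3=216+4=220
R4=3-1=2
CMP R4, 2  (cmp 2,2)
JGT again: not taken
halt.

27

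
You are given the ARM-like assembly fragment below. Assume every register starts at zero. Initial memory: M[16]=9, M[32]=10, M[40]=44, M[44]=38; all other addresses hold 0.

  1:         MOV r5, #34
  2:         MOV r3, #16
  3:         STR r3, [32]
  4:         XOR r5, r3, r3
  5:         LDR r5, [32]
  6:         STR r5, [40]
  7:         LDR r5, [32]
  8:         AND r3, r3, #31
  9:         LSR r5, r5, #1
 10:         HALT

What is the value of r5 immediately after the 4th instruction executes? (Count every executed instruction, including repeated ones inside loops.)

0

after MOV r5, #34: r5=34
after MOV r3, #16: r3=16
STR r3, [32] → M[32]=16
after XOR r5, r3, r3: r5=16^16=0
After step 4: r5 = 0.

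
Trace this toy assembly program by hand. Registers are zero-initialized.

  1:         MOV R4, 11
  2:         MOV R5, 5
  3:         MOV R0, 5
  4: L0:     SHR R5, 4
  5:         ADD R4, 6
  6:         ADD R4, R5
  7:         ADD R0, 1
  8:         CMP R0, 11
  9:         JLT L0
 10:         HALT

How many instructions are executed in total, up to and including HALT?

R4=11
R5=5
R0=5
R5=5>>4=0
R4=11+6=17
R4=17+0=17
R0=5+1=6
CMP R0, 11  (cmp 6,11)
JLT L0: taken
R5=0>>4=0
R4=17+6=23
R4=23+0=23
R0=6+1=7
CMP R0, 11  (cmp 7,11)
JLT L0: taken
R5=0>>4=0
R4=23+6=29
R4=29+0=29
R0=7+1=8
CMP R0, 11  (cmp 8,11)
JLT L0: taken
R5=0>>4=0
R4=29+6=35
R4=35+0=35
R0=8+1=9
CMP R0, 11  (cmp 9,11)
JLT L0: taken
R5=0>>4=0
R4=35+6=41
R4=41+0=41
R0=9+1=10
CMP R0, 11  (cmp 10,11)
JLT L0: taken
R5=0>>4=0
R4=41+6=47
R4=47+0=47
R0=10+1=11
CMP R0, 11  (cmp 11,11)
JLT L0: not taken
halt.
Total executed instructions: 40.

40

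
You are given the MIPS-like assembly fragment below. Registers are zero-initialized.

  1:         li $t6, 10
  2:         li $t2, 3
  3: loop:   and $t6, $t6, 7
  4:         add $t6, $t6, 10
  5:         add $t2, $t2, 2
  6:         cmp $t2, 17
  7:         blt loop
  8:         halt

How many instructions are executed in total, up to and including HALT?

38

after li $t6, 10: $t6=10
after li $t2, 3: $t2=3
after and $t6, $t6, 7: $t6=10&7=2
after add $t6, $t6, 10: $t6=2+10=12
after add $t2, $t2, 2: $t2=3+2=5
cmp $t2, 17  (cmp 5,17)
blt loop: taken
after and $t6, $t6, 7: $t6=12&7=4
after add $t6, $t6, 10: $t6=4+10=14
after add $t2, $t2, 2: $t2=5+2=7
cmp $t2, 17  (cmp 7,17)
blt loop: taken
after and $t6, $t6, 7: $t6=14&7=6
after add $t6, $t6, 10: $t6=6+10=16
after add $t2, $t2, 2: $t2=7+2=9
cmp $t2, 17  (cmp 9,17)
blt loop: taken
after and $t6, $t6, 7: $t6=16&7=0
after add $t6, $t6, 10: $t6=0+10=10
after add $t2, $t2, 2: $t2=9+2=11
cmp $t2, 17  (cmp 11,17)
blt loop: taken
after and $t6, $t6, 7: $t6=10&7=2
after add $t6, $t6, 10: $t6=2+10=12
after add $t2, $t2, 2: $t2=11+2=13
cmp $t2, 17  (cmp 13,17)
blt loop: taken
after and $t6, $t6, 7: $t6=12&7=4
after add $t6, $t6, 10: $t6=4+10=14
after add $t2, $t2, 2: $t2=13+2=15
cmp $t2, 17  (cmp 15,17)
blt loop: taken
after and $t6, $t6, 7: $t6=14&7=6
after add $t6, $t6, 10: $t6=6+10=16
after add $t2, $t2, 2: $t2=15+2=17
cmp $t2, 17  (cmp 17,17)
blt loop: not taken
halt.
Total executed instructions: 38.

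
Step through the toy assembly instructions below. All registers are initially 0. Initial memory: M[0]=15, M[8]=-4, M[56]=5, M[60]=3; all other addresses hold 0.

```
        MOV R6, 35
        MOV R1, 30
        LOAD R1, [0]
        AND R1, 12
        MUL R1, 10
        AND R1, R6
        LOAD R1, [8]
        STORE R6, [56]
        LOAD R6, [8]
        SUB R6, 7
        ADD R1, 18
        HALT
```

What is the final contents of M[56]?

R6=35
R1=30
R1=M[0]=15
R1=15&12=12
R1=12*10=120
R1=120&35=32
R1=M[8]=-4
STORE R6, [56] → M[56]=35
R6=M[8]=-4
R6=(-4)-7=-11
R1=(-4)+18=14
halt.

35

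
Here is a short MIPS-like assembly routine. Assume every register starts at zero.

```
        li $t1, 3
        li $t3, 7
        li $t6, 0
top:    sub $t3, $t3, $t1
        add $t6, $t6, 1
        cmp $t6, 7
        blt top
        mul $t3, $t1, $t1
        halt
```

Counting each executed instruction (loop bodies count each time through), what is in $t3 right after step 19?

-5

li $t1, 3 → $t1=3
li $t3, 7 → $t3=7
li $t6, 0 → $t6=0
sub $t3, $t3, $t1 → $t3=7-3=4
add $t6, $t6, 1 → $t6=0+1=1
cmp $t6, 7  (cmp 1,7)
blt top: taken
sub $t3, $t3, $t1 → $t3=4-3=1
add $t6, $t6, 1 → $t6=1+1=2
cmp $t6, 7  (cmp 2,7)
blt top: taken
sub $t3, $t3, $t1 → $t3=1-3=-2
add $t6, $t6, 1 → $t6=2+1=3
cmp $t6, 7  (cmp 3,7)
blt top: taken
sub $t3, $t3, $t1 → $t3=(-2)-3=-5
add $t6, $t6, 1 → $t6=3+1=4
cmp $t6, 7  (cmp 4,7)
blt top: taken
After step 19: $t3 = -5.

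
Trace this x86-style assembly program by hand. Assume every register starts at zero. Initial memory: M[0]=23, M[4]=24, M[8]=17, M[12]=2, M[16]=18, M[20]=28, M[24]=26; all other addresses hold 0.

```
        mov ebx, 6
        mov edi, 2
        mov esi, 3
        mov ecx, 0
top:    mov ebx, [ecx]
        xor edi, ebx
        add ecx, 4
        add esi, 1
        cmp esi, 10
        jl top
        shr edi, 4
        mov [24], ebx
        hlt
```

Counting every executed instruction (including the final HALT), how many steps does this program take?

49

after mov ebx, 6: ebx=6
after mov edi, 2: edi=2
after mov esi, 3: esi=3
after mov ecx, 0: ecx=0
after mov ebx, [ecx]: ebx=M[0]=23
after xor edi, ebx: edi=2^23=21
after add ecx, 4: ecx=0+4=4
after add esi, 1: esi=3+1=4
cmp esi, 10  (cmp 4,10)
jl top: taken
after mov ebx, [ecx]: ebx=M[4]=24
after xor edi, ebx: edi=21^24=13
after add ecx, 4: ecx=4+4=8
after add esi, 1: esi=4+1=5
cmp esi, 10  (cmp 5,10)
jl top: taken
after mov ebx, [ecx]: ebx=M[8]=17
after xor edi, ebx: edi=13^17=28
after add ecx, 4: ecx=8+4=12
after add esi, 1: esi=5+1=6
cmp esi, 10  (cmp 6,10)
jl top: taken
after mov ebx, [ecx]: ebx=M[12]=2
after xor edi, ebx: edi=28^2=30
after add ecx, 4: ecx=12+4=16
after add esi, 1: esi=6+1=7
cmp esi, 10  (cmp 7,10)
jl top: taken
after mov ebx, [ecx]: ebx=M[16]=18
after xor edi, ebx: edi=30^18=12
after add ecx, 4: ecx=16+4=20
after add esi, 1: esi=7+1=8
cmp esi, 10  (cmp 8,10)
jl top: taken
after mov ebx, [ecx]: ebx=M[20]=28
after xor edi, ebx: edi=12^28=16
after add ecx, 4: ecx=20+4=24
after add esi, 1: esi=8+1=9
cmp esi, 10  (cmp 9,10)
jl top: taken
after mov ebx, [ecx]: ebx=M[24]=26
after xor edi, ebx: edi=16^26=10
after add ecx, 4: ecx=24+4=28
after add esi, 1: esi=9+1=10
cmp esi, 10  (cmp 10,10)
jl top: not taken
after shr edi, 4: edi=10>>4=0
mov [24], ebx → M[24]=26
halt.
Total executed instructions: 49.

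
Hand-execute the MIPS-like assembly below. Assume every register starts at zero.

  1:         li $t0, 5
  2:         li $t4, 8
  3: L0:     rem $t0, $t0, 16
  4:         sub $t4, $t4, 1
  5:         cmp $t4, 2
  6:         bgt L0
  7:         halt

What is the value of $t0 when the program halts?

after li $t0, 5: $t0=5
after li $t4, 8: $t4=8
after rem $t0, $t0, 16: $t0=5%16=5
after sub $t4, $t4, 1: $t4=8-1=7
cmp $t4, 2  (cmp 7,2)
bgt L0: taken
after rem $t0, $t0, 16: $t0=5%16=5
after sub $t4, $t4, 1: $t4=7-1=6
cmp $t4, 2  (cmp 6,2)
bgt L0: taken
after rem $t0, $t0, 16: $t0=5%16=5
after sub $t4, $t4, 1: $t4=6-1=5
cmp $t4, 2  (cmp 5,2)
bgt L0: taken
after rem $t0, $t0, 16: $t0=5%16=5
after sub $t4, $t4, 1: $t4=5-1=4
cmp $t4, 2  (cmp 4,2)
bgt L0: taken
after rem $t0, $t0, 16: $t0=5%16=5
after sub $t4, $t4, 1: $t4=4-1=3
cmp $t4, 2  (cmp 3,2)
bgt L0: taken
after rem $t0, $t0, 16: $t0=5%16=5
after sub $t4, $t4, 1: $t4=3-1=2
cmp $t4, 2  (cmp 2,2)
bgt L0: not taken
halt.

5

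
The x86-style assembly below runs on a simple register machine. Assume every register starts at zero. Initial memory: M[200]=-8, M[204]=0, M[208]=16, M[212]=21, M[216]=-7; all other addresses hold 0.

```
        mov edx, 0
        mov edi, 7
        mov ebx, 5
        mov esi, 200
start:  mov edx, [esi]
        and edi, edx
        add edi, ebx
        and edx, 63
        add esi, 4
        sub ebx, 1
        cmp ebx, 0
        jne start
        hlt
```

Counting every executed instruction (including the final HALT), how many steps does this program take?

45

mov edx, 0 → edx=0
mov edi, 7 → edi=7
mov ebx, 5 → ebx=5
mov esi, 200 → esi=200
mov edx, [esi] → edx=M[200]=-8
and edi, edx → edi=7&(-8)=0
add edi, ebx → edi=0+5=5
and edx, 63 → edx=(-8)&63=56
add esi, 4 → esi=200+4=204
sub ebx, 1 → ebx=5-1=4
cmp ebx, 0  (cmp 4,0)
jne start: taken
mov edx, [esi] → edx=M[204]=0
and edi, edx → edi=5&0=0
add edi, ebx → edi=0+4=4
and edx, 63 → edx=0&63=0
add esi, 4 → esi=204+4=208
sub ebx, 1 → ebx=4-1=3
cmp ebx, 0  (cmp 3,0)
jne start: taken
mov edx, [esi] → edx=M[208]=16
and edi, edx → edi=4&16=0
add edi, ebx → edi=0+3=3
and edx, 63 → edx=16&63=16
add esi, 4 → esi=208+4=212
sub ebx, 1 → ebx=3-1=2
cmp ebx, 0  (cmp 2,0)
jne start: taken
mov edx, [esi] → edx=M[212]=21
and edi, edx → edi=3&21=1
add edi, ebx → edi=1+2=3
and edx, 63 → edx=21&63=21
add esi, 4 → esi=212+4=216
sub ebx, 1 → ebx=2-1=1
cmp ebx, 0  (cmp 1,0)
jne start: taken
mov edx, [esi] → edx=M[216]=-7
and edi, edx → edi=3&(-7)=1
add edi, ebx → edi=1+1=2
and edx, 63 → edx=(-7)&63=57
add esi, 4 → esi=216+4=220
sub ebx, 1 → ebx=1-1=0
cmp ebx, 0  (cmp 0,0)
jne start: not taken
halt.
Total executed instructions: 45.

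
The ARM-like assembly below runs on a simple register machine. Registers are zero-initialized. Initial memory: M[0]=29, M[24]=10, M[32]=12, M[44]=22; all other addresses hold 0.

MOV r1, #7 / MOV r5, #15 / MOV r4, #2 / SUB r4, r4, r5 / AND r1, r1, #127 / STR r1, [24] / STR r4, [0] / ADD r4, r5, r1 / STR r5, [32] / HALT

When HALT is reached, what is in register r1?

7

after MOV r1, #7: r1=7
after MOV r5, #15: r5=15
after MOV r4, #2: r4=2
after SUB r4, r4, r5: r4=2-15=-13
after AND r1, r1, #127: r1=7&127=7
STR r1, [24] → M[24]=7
STR r4, [0] → M[0]=-13
after ADD r4, r5, r1: r4=15+7=22
STR r5, [32] → M[32]=15
halt.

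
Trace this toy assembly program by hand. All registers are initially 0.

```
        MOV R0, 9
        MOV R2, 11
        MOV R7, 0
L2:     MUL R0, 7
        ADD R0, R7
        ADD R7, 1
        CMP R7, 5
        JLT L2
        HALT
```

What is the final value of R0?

MOV R0, 9 → R0=9
MOV R2, 11 → R2=11
MOV R7, 0 → R7=0
MUL R0, 7 → R0=9*7=63
ADD R0, R7 → R0=63+0=63
ADD R7, 1 → R7=0+1=1
CMP R7, 5  (cmp 1,5)
JLT L2: taken
MUL R0, 7 → R0=63*7=441
ADD R0, R7 → R0=441+1=442
ADD R7, 1 → R7=1+1=2
CMP R7, 5  (cmp 2,5)
JLT L2: taken
MUL R0, 7 → R0=442*7=3094
ADD R0, R7 → R0=3094+2=3096
ADD R7, 1 → R7=2+1=3
CMP R7, 5  (cmp 3,5)
JLT L2: taken
MUL R0, 7 → R0=3096*7=21672
ADD R0, R7 → R0=21672+3=21675
ADD R7, 1 → R7=3+1=4
CMP R7, 5  (cmp 4,5)
JLT L2: taken
MUL R0, 7 → R0=21675*7=151725
ADD R0, R7 → R0=151725+4=151729
ADD R7, 1 → R7=4+1=5
CMP R7, 5  (cmp 5,5)
JLT L2: not taken
halt.

151729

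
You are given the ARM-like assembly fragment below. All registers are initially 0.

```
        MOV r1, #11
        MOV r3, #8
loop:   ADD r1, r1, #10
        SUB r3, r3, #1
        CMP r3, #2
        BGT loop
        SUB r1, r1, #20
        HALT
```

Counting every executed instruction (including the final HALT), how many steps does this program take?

MOV r1, #11 → r1=11
MOV r3, #8 → r3=8
ADD r1, r1, #10 → r1=11+10=21
SUB r3, r3, #1 → r3=8-1=7
CMP r3, #2  (cmp 7,2)
BGT loop: taken
ADD r1, r1, #10 → r1=21+10=31
SUB r3, r3, #1 → r3=7-1=6
CMP r3, #2  (cmp 6,2)
BGT loop: taken
ADD r1, r1, #10 → r1=31+10=41
SUB r3, r3, #1 → r3=6-1=5
CMP r3, #2  (cmp 5,2)
BGT loop: taken
ADD r1, r1, #10 → r1=41+10=51
SUB r3, r3, #1 → r3=5-1=4
CMP r3, #2  (cmp 4,2)
BGT loop: taken
ADD r1, r1, #10 → r1=51+10=61
SUB r3, r3, #1 → r3=4-1=3
CMP r3, #2  (cmp 3,2)
BGT loop: taken
ADD r1, r1, #10 → r1=61+10=71
SUB r3, r3, #1 → r3=3-1=2
CMP r3, #2  (cmp 2,2)
BGT loop: not taken
SUB r1, r1, #20 → r1=71-20=51
halt.
Total executed instructions: 28.

28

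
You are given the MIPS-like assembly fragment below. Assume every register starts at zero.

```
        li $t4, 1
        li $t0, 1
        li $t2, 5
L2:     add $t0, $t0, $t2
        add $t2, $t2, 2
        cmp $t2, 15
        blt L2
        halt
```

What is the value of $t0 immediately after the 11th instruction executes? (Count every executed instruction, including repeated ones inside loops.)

13

after li $t4, 1: $t4=1
after li $t0, 1: $t0=1
after li $t2, 5: $t2=5
after add $t0, $t0, $t2: $t0=1+5=6
after add $t2, $t2, 2: $t2=5+2=7
cmp $t2, 15  (cmp 7,15)
blt L2: taken
after add $t0, $t0, $t2: $t0=6+7=13
after add $t2, $t2, 2: $t2=7+2=9
cmp $t2, 15  (cmp 9,15)
blt L2: taken
After step 11: $t0 = 13.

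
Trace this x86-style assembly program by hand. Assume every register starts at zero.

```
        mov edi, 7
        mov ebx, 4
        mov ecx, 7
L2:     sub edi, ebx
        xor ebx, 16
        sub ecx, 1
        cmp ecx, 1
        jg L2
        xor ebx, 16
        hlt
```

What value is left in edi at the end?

mov edi, 7 → edi=7
mov ebx, 4 → ebx=4
mov ecx, 7 → ecx=7
sub edi, ebx → edi=7-4=3
xor ebx, 16 → ebx=4^16=20
sub ecx, 1 → ecx=7-1=6
cmp ecx, 1  (cmp 6,1)
jg L2: taken
sub edi, ebx → edi=3-20=-17
xor ebx, 16 → ebx=20^16=4
sub ecx, 1 → ecx=6-1=5
cmp ecx, 1  (cmp 5,1)
jg L2: taken
sub edi, ebx → edi=(-17)-4=-21
xor ebx, 16 → ebx=4^16=20
sub ecx, 1 → ecx=5-1=4
cmp ecx, 1  (cmp 4,1)
jg L2: taken
sub edi, ebx → edi=(-21)-20=-41
xor ebx, 16 → ebx=20^16=4
sub ecx, 1 → ecx=4-1=3
cmp ecx, 1  (cmp 3,1)
jg L2: taken
sub edi, ebx → edi=(-41)-4=-45
xor ebx, 16 → ebx=4^16=20
sub ecx, 1 → ecx=3-1=2
cmp ecx, 1  (cmp 2,1)
jg L2: taken
sub edi, ebx → edi=(-45)-20=-65
xor ebx, 16 → ebx=20^16=4
sub ecx, 1 → ecx=2-1=1
cmp ecx, 1  (cmp 1,1)
jg L2: not taken
xor ebx, 16 → ebx=4^16=20
halt.

-65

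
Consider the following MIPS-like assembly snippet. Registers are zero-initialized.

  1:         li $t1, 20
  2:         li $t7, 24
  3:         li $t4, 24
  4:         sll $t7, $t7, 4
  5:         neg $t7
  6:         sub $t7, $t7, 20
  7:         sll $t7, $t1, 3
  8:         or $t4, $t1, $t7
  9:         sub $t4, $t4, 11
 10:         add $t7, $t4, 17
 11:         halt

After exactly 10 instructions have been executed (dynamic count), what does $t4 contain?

169

$t1=20
$t7=24
$t4=24
$t7=24<<4=384
$t7=-(384)=-384
$t7=(-384)-20=-404
$t7=20<<3=160
$t4=20|160=180
$t4=180-11=169
$t7=169+17=186
After step 10: $t4 = 169.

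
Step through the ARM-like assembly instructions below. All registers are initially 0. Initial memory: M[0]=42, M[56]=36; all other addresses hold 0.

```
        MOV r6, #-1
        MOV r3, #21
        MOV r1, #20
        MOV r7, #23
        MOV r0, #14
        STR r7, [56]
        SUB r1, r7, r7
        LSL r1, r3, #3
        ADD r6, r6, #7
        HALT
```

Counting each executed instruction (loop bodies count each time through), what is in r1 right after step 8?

168

MOV r6, #-1 → r6=-1
MOV r3, #21 → r3=21
MOV r1, #20 → r1=20
MOV r7, #23 → r7=23
MOV r0, #14 → r0=14
STR r7, [56] → M[56]=23
SUB r1, r7, r7 → r1=23-23=0
LSL r1, r3, #3 → r1=21<<3=168
After step 8: r1 = 168.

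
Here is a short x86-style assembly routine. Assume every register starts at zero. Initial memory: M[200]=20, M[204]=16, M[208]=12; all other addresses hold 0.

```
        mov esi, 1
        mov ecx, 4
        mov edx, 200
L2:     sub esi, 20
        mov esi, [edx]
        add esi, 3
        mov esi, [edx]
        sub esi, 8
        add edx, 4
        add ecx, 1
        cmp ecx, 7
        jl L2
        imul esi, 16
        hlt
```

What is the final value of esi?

64

after mov esi, 1: esi=1
after mov ecx, 4: ecx=4
after mov edx, 200: edx=200
after sub esi, 20: esi=1-20=-19
after mov esi, [edx]: esi=M[200]=20
after add esi, 3: esi=20+3=23
after mov esi, [edx]: esi=M[200]=20
after sub esi, 8: esi=20-8=12
after add edx, 4: edx=200+4=204
after add ecx, 1: ecx=4+1=5
cmp ecx, 7  (cmp 5,7)
jl L2: taken
after sub esi, 20: esi=12-20=-8
after mov esi, [edx]: esi=M[204]=16
after add esi, 3: esi=16+3=19
after mov esi, [edx]: esi=M[204]=16
after sub esi, 8: esi=16-8=8
after add edx, 4: edx=204+4=208
after add ecx, 1: ecx=5+1=6
cmp ecx, 7  (cmp 6,7)
jl L2: taken
after sub esi, 20: esi=8-20=-12
after mov esi, [edx]: esi=M[208]=12
after add esi, 3: esi=12+3=15
after mov esi, [edx]: esi=M[208]=12
after sub esi, 8: esi=12-8=4
after add edx, 4: edx=208+4=212
after add ecx, 1: ecx=6+1=7
cmp ecx, 7  (cmp 7,7)
jl L2: not taken
after imul esi, 16: esi=4*16=64
halt.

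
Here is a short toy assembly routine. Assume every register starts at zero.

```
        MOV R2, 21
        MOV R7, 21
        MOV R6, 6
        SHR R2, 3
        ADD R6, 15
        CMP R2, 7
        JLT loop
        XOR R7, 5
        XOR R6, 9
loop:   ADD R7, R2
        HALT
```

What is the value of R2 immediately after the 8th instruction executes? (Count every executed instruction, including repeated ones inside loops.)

2

R2=21
R7=21
R6=6
R2=21>>3=2
R6=6+15=21
CMP R2, 7  (cmp 2,7)
JLT loop: taken
R7=21+2=23
After step 8: R2 = 2.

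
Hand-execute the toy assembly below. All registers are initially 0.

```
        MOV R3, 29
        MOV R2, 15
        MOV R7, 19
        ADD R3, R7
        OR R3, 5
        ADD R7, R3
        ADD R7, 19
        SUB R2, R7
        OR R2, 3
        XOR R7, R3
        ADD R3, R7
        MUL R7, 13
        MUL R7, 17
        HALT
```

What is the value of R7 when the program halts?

R3=29
R2=15
R7=19
R3=29+19=48
R3=48|5=53
R7=19+53=72
R7=72+19=91
R2=15-91=-76
R2=(-76)|3=-73
R7=91^53=110
R3=53+110=163
R7=110*13=1430
R7=1430*17=24310
halt.

24310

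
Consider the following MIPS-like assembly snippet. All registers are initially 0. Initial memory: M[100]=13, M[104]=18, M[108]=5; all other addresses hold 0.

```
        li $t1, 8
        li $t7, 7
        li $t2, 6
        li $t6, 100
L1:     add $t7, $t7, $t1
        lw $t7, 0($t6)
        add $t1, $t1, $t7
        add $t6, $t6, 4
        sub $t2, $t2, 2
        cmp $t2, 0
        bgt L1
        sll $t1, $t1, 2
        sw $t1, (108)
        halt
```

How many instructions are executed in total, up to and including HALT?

$t1=8
$t7=7
$t2=6
$t6=100
$t7=7+8=15
$t7=M[100]=13
$t1=8+13=21
$t6=100+4=104
$t2=6-2=4
cmp $t2, 0  (cmp 4,0)
bgt L1: taken
$t7=13+21=34
$t7=M[104]=18
$t1=21+18=39
$t6=104+4=108
$t2=4-2=2
cmp $t2, 0  (cmp 2,0)
bgt L1: taken
$t7=18+39=57
$t7=M[108]=5
$t1=39+5=44
$t6=108+4=112
$t2=2-2=0
cmp $t2, 0  (cmp 0,0)
bgt L1: not taken
$t1=44<<2=176
sw $t1, (108) → M[108]=176
halt.
Total executed instructions: 28.

28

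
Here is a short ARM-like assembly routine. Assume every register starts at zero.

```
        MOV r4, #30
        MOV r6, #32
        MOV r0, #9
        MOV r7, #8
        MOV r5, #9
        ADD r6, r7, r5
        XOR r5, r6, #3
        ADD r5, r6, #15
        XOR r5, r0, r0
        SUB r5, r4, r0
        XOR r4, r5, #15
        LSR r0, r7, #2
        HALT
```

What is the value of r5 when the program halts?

21

MOV r4, #30 → r4=30
MOV r6, #32 → r6=32
MOV r0, #9 → r0=9
MOV r7, #8 → r7=8
MOV r5, #9 → r5=9
ADD r6, r7, r5 → r6=8+9=17
XOR r5, r6, #3 → r5=17^3=18
ADD r5, r6, #15 → r5=17+15=32
XOR r5, r0, r0 → r5=9^9=0
SUB r5, r4, r0 → r5=30-9=21
XOR r4, r5, #15 → r4=21^15=26
LSR r0, r7, #2 → r0=8>>2=2
halt.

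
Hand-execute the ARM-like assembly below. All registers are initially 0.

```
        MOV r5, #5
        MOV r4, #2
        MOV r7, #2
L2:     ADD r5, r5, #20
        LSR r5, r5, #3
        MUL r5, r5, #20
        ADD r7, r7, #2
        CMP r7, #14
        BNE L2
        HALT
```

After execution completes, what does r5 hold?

8900

MOV r5, #5 → r5=5
MOV r4, #2 → r4=2
MOV r7, #2 → r7=2
ADD r5, r5, #20 → r5=5+20=25
LSR r5, r5, #3 → r5=25>>3=3
MUL r5, r5, #20 → r5=3*20=60
ADD r7, r7, #2 → r7=2+2=4
CMP r7, #14  (cmp 4,14)
BNE L2: taken
ADD r5, r5, #20 → r5=60+20=80
LSR r5, r5, #3 → r5=80>>3=10
MUL r5, r5, #20 → r5=10*20=200
ADD r7, r7, #2 → r7=4+2=6
CMP r7, #14  (cmp 6,14)
BNE L2: taken
ADD r5, r5, #20 → r5=200+20=220
LSR r5, r5, #3 → r5=220>>3=27
MUL r5, r5, #20 → r5=27*20=540
ADD r7, r7, #2 → r7=6+2=8
CMP r7, #14  (cmp 8,14)
BNE L2: taken
ADD r5, r5, #20 → r5=540+20=560
LSR r5, r5, #3 → r5=560>>3=70
MUL r5, r5, #20 → r5=70*20=1400
ADD r7, r7, #2 → r7=8+2=10
CMP r7, #14  (cmp 10,14)
BNE L2: taken
ADD r5, r5, #20 → r5=1400+20=1420
LSR r5, r5, #3 → r5=1420>>3=177
MUL r5, r5, #20 → r5=177*20=3540
ADD r7, r7, #2 → r7=10+2=12
CMP r7, #14  (cmp 12,14)
BNE L2: taken
ADD r5, r5, #20 → r5=3540+20=3560
LSR r5, r5, #3 → r5=3560>>3=445
MUL r5, r5, #20 → r5=445*20=8900
ADD r7, r7, #2 → r7=12+2=14
CMP r7, #14  (cmp 14,14)
BNE L2: not taken
halt.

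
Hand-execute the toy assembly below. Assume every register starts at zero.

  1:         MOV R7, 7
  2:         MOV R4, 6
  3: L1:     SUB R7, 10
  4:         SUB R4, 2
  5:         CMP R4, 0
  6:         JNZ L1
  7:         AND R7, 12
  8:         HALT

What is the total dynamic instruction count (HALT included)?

16

R7=7
R4=6
R7=7-10=-3
R4=6-2=4
CMP R4, 0  (cmp 4,0)
JNZ L1: taken
R7=(-3)-10=-13
R4=4-2=2
CMP R4, 0  (cmp 2,0)
JNZ L1: taken
R7=(-13)-10=-23
R4=2-2=0
CMP R4, 0  (cmp 0,0)
JNZ L1: not taken
R7=(-23)&12=8
halt.
Total executed instructions: 16.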